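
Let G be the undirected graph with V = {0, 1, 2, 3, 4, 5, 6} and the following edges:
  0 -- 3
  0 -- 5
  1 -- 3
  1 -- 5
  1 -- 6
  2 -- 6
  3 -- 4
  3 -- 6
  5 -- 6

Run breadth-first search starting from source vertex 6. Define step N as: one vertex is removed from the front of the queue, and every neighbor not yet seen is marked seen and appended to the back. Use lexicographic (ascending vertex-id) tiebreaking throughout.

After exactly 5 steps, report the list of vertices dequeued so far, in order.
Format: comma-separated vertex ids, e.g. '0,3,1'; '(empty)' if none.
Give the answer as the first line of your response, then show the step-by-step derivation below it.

6,1,2,3,5

step 1: dequeue 6; queue=[1,2,3,5]; order=6
step 2: dequeue 1; queue=[2,3,5]; order=6,1
step 3: dequeue 2; queue=[3,5]; order=6,1,2
step 4: dequeue 3; queue=[5,0,4]; order=6,1,2,3
step 5: dequeue 5; queue=[0,4]; order=6,1,2,3,5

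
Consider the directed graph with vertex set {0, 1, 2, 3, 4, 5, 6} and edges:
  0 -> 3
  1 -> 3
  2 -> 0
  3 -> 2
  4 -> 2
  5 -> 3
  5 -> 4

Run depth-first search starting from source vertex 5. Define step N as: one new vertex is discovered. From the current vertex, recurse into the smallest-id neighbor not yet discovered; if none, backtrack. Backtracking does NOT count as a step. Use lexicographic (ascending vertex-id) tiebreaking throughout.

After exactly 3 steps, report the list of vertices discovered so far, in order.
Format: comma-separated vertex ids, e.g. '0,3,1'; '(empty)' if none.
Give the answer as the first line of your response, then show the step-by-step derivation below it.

5,3,2

step 1: discover 5; path=5; order=5
step 2: discover 3; path=5>3; order=5,3
step 3: discover 2; path=5>3>2; order=5,3,2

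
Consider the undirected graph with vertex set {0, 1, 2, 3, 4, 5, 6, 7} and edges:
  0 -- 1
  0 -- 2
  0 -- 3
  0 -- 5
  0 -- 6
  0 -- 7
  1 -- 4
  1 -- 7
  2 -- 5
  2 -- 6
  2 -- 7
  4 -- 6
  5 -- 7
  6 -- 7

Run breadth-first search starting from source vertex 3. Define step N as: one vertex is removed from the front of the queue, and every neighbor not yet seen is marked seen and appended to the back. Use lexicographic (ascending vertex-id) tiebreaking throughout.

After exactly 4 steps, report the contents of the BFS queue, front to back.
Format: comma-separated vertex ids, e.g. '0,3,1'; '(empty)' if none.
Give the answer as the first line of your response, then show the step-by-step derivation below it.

5,6,7,4

step 1: dequeue 3; queue=[0]; order=3
step 2: dequeue 0; queue=[1,2,5,6,7]; order=3,0
step 3: dequeue 1; queue=[2,5,6,7,4]; order=3,0,1
step 4: dequeue 2; queue=[5,6,7,4]; order=3,0,1,2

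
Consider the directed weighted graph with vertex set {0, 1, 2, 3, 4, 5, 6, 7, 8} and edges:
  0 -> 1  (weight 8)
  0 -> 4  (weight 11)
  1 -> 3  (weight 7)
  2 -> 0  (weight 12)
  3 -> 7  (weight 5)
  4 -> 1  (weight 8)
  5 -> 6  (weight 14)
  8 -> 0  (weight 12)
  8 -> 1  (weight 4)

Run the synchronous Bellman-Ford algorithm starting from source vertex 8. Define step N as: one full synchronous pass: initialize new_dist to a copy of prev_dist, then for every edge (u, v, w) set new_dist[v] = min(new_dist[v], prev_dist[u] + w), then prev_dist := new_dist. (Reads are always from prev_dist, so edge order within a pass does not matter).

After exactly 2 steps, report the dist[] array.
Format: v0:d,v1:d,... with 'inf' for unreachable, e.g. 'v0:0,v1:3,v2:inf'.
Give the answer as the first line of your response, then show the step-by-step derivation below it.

v0:12,v1:4,v2:inf,v3:11,v4:23,v5:inf,v6:inf,v7:inf,v8:0

step 1: dist = v0:12,v1:4,v2:inf,v3:inf,v4:inf,v5:inf,v6:inf,v7:inf,v8:0
step 2: dist = v0:12,v1:4,v2:inf,v3:11,v4:23,v5:inf,v6:inf,v7:inf,v8:0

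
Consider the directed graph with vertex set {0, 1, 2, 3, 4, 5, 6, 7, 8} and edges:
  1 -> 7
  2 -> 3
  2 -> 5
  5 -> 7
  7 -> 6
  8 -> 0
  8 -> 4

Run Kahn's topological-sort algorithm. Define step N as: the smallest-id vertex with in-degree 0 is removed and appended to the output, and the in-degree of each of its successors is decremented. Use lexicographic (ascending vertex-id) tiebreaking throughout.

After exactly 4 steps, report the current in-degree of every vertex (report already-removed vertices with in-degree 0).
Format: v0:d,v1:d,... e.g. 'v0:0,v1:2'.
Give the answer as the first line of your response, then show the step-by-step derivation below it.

v0:1,v1:0,v2:0,v3:0,v4:1,v5:0,v6:1,v7:0,v8:0

step 1: output 1; order=[1]; indeg=(1,0,0,1,1,1,1,1,0)
step 2: output 2; order=[1,2]; indeg=(1,0,0,0,1,0,1,1,0)
step 3: output 3; order=[1,2,3]; indeg=(1,0,0,0,1,0,1,1,0)
step 4: output 5; order=[1,2,3,5]; indeg=(1,0,0,0,1,0,1,0,0)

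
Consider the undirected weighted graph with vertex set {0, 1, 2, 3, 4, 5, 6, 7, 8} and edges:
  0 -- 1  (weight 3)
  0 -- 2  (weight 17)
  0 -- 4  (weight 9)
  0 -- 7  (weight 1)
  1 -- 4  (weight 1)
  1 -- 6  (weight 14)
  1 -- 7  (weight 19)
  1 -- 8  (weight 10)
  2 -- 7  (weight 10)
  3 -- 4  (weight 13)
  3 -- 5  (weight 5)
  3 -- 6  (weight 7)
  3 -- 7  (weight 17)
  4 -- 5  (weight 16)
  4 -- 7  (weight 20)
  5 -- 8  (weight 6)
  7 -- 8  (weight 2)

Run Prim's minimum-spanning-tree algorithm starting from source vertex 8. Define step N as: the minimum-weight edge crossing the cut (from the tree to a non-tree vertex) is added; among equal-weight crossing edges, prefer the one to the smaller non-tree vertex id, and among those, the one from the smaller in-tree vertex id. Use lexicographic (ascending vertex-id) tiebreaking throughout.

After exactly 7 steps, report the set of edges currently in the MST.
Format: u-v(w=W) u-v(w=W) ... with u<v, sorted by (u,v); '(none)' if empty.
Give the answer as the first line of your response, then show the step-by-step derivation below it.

0-1(w=3) 0-7(w=1) 1-4(w=1) 3-5(w=5) 3-6(w=7) 5-8(w=6) 7-8(w=2)

step 1: add edge 7-8 (w=2); MST = {7-8(w=2)}
step 2: add edge 0-7 (w=1); MST = {0-7(w=1) 7-8(w=2)}
step 3: add edge 0-1 (w=3); MST = {0-1(w=3) 0-7(w=1) 7-8(w=2)}
step 4: add edge 1-4 (w=1); MST = {0-1(w=3) 0-7(w=1) 1-4(w=1) 7-8(w=2)}
step 5: add edge 5-8 (w=6); MST = {0-1(w=3) 0-7(w=1) 1-4(w=1) 5-8(w=6) 7-8(w=2)}
step 6: add edge 3-5 (w=5); MST = {0-1(w=3) 0-7(w=1) 1-4(w=1) 3-5(w=5) 5-8(w=6) 7-8(w=2)}
step 7: add edge 3-6 (w=7); MST = {0-1(w=3) 0-7(w=1) 1-4(w=1) 3-5(w=5) 3-6(w=7) 5-8(w=6) 7-8(w=2)}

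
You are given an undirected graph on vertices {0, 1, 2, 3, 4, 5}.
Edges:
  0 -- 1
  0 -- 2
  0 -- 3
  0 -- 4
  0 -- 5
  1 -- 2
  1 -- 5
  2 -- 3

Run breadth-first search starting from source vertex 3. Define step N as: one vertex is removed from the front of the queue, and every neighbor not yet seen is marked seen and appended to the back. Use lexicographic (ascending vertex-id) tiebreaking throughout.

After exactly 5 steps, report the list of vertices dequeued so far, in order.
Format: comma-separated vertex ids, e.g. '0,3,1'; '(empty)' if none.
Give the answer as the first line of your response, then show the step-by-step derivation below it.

3,0,2,1,4

step 1: dequeue 3; queue=[0,2]; order=3
step 2: dequeue 0; queue=[2,1,4,5]; order=3,0
step 3: dequeue 2; queue=[1,4,5]; order=3,0,2
step 4: dequeue 1; queue=[4,5]; order=3,0,2,1
step 5: dequeue 4; queue=[5]; order=3,0,2,1,4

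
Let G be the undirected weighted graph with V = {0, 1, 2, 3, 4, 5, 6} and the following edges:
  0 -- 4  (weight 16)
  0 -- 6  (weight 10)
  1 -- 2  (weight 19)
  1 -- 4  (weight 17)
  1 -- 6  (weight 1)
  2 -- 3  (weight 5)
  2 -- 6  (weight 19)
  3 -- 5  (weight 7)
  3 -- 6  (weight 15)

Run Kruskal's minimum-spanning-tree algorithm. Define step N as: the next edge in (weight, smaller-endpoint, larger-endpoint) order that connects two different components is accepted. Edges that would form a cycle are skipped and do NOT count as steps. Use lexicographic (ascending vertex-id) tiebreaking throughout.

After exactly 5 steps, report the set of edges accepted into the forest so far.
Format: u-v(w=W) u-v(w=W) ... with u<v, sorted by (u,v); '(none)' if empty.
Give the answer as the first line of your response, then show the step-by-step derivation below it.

0-6(w=10) 1-6(w=1) 2-3(w=5) 3-5(w=7) 3-6(w=15)

step 1: add edge 1-6 (w=1); MST = {1-6(w=1)}
step 2: add edge 2-3 (w=5); MST = {1-6(w=1) 2-3(w=5)}
step 3: add edge 3-5 (w=7); MST = {1-6(w=1) 2-3(w=5) 3-5(w=7)}
step 4: add edge 0-6 (w=10); MST = {0-6(w=10) 1-6(w=1) 2-3(w=5) 3-5(w=7)}
step 5: add edge 3-6 (w=15); MST = {0-6(w=10) 1-6(w=1) 2-3(w=5) 3-5(w=7) 3-6(w=15)}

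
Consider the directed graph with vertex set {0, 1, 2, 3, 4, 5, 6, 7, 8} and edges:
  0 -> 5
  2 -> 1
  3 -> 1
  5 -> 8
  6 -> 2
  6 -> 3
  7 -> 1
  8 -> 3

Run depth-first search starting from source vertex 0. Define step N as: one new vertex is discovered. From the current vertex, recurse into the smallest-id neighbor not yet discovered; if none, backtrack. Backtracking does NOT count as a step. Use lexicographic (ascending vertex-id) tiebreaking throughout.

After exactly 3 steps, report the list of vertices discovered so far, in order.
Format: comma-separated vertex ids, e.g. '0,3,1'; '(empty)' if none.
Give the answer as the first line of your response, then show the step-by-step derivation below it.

0,5,8

step 1: discover 0; path=0; order=0
step 2: discover 5; path=0>5; order=0,5
step 3: discover 8; path=0>5>8; order=0,5,8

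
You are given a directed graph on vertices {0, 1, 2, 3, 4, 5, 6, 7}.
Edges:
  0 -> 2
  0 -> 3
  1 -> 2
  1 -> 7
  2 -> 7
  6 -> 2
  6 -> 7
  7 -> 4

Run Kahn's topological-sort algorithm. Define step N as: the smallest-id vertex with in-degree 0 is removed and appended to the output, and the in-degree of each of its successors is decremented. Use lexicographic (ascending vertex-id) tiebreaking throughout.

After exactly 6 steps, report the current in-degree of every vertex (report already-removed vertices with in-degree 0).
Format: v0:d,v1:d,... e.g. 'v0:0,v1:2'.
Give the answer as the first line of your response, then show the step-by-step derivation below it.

v0:0,v1:0,v2:0,v3:0,v4:1,v5:0,v6:0,v7:0

step 1: output 0; order=[0]; indeg=(0,0,2,0,1,0,0,3)
step 2: output 1; order=[0,1]; indeg=(0,0,1,0,1,0,0,2)
step 3: output 3; order=[0,1,3]; indeg=(0,0,1,0,1,0,0,2)
step 4: output 5; order=[0,1,3,5]; indeg=(0,0,1,0,1,0,0,2)
step 5: output 6; order=[0,1,3,5,6]; indeg=(0,0,0,0,1,0,0,1)
step 6: output 2; order=[0,1,3,5,6,2]; indeg=(0,0,0,0,1,0,0,0)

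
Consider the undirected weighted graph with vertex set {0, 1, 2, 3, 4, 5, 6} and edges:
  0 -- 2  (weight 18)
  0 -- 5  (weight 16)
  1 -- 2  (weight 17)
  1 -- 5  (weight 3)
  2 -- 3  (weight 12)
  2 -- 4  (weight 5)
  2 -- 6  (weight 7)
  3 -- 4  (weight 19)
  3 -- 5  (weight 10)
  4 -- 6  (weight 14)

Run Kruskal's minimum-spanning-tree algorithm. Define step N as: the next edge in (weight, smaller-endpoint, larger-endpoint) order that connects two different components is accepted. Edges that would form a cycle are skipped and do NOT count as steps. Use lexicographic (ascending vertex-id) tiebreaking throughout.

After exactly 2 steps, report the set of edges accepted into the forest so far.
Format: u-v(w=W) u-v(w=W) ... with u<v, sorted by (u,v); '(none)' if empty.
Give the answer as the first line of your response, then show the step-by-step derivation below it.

1-5(w=3) 2-4(w=5)

step 1: add edge 1-5 (w=3); MST = {1-5(w=3)}
step 2: add edge 2-4 (w=5); MST = {1-5(w=3) 2-4(w=5)}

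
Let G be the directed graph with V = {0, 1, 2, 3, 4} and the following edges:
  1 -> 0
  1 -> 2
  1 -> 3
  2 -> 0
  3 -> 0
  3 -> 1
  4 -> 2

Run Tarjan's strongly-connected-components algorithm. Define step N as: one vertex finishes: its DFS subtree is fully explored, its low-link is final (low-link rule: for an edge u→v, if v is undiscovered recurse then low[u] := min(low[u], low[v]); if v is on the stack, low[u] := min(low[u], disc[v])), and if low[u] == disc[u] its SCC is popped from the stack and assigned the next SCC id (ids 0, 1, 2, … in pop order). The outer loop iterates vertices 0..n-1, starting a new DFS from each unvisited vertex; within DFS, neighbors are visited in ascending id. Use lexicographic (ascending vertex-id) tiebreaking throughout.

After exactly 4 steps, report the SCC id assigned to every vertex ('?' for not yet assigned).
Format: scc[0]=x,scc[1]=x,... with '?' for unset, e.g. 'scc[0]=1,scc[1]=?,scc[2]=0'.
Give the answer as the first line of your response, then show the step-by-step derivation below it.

scc[0]=0,scc[1]=2,scc[2]=1,scc[3]=2,scc[4]=?

step 1: low=(low[0]=0,low[1]=?,low[2]=?,low[3]=?,low[4]=?); scc=(scc[0]=0,scc[1]=?,scc[2]=?,scc[3]=?,scc[4]=?)
step 2: low=(low[0]=0,low[1]=1,low[2]=2,low[3]=?,low[4]=?); scc=(scc[0]=0,scc[1]=?,scc[2]=1,scc[3]=?,scc[4]=?)
step 3: low=(low[0]=0,low[1]=1,low[2]=2,low[3]=1,low[4]=?); scc=(scc[0]=0,scc[1]=?,scc[2]=1,scc[3]=?,scc[4]=?)
step 4: low=(low[0]=0,low[1]=1,low[2]=2,low[3]=1,low[4]=?); scc=(scc[0]=0,scc[1]=2,scc[2]=1,scc[3]=2,scc[4]=?)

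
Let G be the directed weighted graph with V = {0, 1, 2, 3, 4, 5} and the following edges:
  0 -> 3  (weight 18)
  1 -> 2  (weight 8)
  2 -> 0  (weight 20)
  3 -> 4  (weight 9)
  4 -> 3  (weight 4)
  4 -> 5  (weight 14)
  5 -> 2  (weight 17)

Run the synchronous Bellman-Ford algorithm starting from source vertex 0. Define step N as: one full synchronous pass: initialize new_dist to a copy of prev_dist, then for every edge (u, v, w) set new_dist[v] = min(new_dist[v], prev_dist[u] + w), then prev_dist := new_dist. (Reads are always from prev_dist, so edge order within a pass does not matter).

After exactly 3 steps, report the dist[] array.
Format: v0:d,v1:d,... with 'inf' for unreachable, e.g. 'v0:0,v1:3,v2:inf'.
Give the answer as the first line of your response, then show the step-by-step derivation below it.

v0:0,v1:inf,v2:inf,v3:18,v4:27,v5:41

step 1: dist = v0:0,v1:inf,v2:inf,v3:18,v4:inf,v5:inf
step 2: dist = v0:0,v1:inf,v2:inf,v3:18,v4:27,v5:inf
step 3: dist = v0:0,v1:inf,v2:inf,v3:18,v4:27,v5:41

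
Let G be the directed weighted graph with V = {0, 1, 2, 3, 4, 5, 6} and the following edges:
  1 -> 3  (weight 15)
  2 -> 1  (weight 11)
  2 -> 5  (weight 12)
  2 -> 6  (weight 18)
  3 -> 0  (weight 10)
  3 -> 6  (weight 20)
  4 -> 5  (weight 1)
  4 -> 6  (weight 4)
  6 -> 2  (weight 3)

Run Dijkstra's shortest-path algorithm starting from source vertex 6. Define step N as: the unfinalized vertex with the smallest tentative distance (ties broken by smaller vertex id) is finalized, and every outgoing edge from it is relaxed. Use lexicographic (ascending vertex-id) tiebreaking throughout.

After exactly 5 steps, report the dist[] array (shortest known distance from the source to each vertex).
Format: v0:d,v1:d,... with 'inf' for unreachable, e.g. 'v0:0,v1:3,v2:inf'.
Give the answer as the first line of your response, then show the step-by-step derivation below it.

v0:39,v1:14,v2:3,v3:29,v4:inf,v5:15,v6:0

step 1: dist = v0:inf,v1:inf,v2:3,v3:inf,v4:inf,v5:inf,v6:0
step 2: dist = v0:inf,v1:14,v2:3,v3:inf,v4:inf,v5:15,v6:0
step 3: dist = v0:inf,v1:14,v2:3,v3:29,v4:inf,v5:15,v6:0
step 4: dist = v0:inf,v1:14,v2:3,v3:29,v4:inf,v5:15,v6:0
step 5: dist = v0:39,v1:14,v2:3,v3:29,v4:inf,v5:15,v6:0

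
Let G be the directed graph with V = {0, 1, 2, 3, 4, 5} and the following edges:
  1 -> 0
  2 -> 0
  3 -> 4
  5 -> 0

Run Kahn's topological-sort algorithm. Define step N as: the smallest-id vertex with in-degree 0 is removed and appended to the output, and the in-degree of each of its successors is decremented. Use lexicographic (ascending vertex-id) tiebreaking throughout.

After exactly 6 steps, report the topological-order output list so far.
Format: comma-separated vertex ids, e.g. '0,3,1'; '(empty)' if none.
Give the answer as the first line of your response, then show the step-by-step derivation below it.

1,2,3,4,5,0

step 1: output 1; order=[1]; indeg=(2,0,0,0,1,0)
step 2: output 2; order=[1,2]; indeg=(1,0,0,0,1,0)
step 3: output 3; order=[1,2,3]; indeg=(1,0,0,0,0,0)
step 4: output 4; order=[1,2,3,4]; indeg=(1,0,0,0,0,0)
step 5: output 5; order=[1,2,3,4,5]; indeg=(0,0,0,0,0,0)
step 6: output 0; order=[1,2,3,4,5,0]; indeg=(0,0,0,0,0,0)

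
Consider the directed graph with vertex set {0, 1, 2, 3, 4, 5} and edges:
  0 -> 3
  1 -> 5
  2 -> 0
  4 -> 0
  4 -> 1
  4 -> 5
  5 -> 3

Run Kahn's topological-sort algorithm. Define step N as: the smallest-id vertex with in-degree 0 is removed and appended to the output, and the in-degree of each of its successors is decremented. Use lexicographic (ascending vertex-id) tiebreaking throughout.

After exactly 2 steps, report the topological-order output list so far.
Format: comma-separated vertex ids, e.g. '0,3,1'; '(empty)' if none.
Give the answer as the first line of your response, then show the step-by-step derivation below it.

2,4

step 1: output 2; order=[2]; indeg=(1,1,0,2,0,2)
step 2: output 4; order=[2,4]; indeg=(0,0,0,2,0,1)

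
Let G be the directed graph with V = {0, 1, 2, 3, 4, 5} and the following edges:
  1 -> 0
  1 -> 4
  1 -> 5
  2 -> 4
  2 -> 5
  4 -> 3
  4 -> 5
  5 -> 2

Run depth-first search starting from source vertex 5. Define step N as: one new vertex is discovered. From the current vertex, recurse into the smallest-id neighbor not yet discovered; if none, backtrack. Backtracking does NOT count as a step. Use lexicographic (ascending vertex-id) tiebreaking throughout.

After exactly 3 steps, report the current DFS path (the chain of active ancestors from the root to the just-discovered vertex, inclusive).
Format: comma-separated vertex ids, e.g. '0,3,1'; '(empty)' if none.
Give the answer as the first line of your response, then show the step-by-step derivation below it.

5,2,4

step 1: discover 5; path=5; order=5
step 2: discover 2; path=5>2; order=5,2
step 3: discover 4; path=5>2>4; order=5,2,4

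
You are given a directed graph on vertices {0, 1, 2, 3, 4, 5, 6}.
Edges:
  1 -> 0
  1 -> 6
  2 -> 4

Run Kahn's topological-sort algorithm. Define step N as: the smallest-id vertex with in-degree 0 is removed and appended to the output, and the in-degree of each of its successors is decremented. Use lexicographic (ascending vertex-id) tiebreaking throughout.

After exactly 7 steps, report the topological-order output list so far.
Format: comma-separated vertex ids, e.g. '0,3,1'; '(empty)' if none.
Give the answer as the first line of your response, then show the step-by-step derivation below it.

1,0,2,3,4,5,6

step 1: output 1; order=[1]; indeg=(0,0,0,0,1,0,0)
step 2: output 0; order=[1,0]; indeg=(0,0,0,0,1,0,0)
step 3: output 2; order=[1,0,2]; indeg=(0,0,0,0,0,0,0)
step 4: output 3; order=[1,0,2,3]; indeg=(0,0,0,0,0,0,0)
step 5: output 4; order=[1,0,2,3,4]; indeg=(0,0,0,0,0,0,0)
step 6: output 5; order=[1,0,2,3,4,5]; indeg=(0,0,0,0,0,0,0)
step 7: output 6; order=[1,0,2,3,4,5,6]; indeg=(0,0,0,0,0,0,0)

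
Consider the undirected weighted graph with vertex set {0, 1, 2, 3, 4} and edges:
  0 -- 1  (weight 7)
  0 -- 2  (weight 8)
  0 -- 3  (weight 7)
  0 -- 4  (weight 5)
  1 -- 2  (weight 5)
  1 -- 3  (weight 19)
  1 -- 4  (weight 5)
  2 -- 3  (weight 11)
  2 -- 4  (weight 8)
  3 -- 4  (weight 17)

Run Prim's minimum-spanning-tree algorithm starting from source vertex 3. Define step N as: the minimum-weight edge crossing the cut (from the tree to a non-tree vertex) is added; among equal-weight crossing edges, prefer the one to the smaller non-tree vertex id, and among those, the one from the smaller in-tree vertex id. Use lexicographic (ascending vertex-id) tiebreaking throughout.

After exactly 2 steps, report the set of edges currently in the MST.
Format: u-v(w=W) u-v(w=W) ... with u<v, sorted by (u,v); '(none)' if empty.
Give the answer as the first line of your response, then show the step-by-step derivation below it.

0-3(w=7) 0-4(w=5)

step 1: add edge 0-3 (w=7); MST = {0-3(w=7)}
step 2: add edge 0-4 (w=5); MST = {0-3(w=7) 0-4(w=5)}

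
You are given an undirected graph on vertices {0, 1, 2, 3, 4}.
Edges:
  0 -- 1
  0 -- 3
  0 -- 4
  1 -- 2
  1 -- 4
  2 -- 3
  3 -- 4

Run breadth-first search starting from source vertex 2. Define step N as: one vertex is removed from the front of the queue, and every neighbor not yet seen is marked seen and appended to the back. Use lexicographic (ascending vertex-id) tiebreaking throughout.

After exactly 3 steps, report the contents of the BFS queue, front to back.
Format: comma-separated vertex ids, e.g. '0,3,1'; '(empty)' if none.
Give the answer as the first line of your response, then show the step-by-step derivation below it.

0,4

step 1: dequeue 2; queue=[1,3]; order=2
step 2: dequeue 1; queue=[3,0,4]; order=2,1
step 3: dequeue 3; queue=[0,4]; order=2,1,3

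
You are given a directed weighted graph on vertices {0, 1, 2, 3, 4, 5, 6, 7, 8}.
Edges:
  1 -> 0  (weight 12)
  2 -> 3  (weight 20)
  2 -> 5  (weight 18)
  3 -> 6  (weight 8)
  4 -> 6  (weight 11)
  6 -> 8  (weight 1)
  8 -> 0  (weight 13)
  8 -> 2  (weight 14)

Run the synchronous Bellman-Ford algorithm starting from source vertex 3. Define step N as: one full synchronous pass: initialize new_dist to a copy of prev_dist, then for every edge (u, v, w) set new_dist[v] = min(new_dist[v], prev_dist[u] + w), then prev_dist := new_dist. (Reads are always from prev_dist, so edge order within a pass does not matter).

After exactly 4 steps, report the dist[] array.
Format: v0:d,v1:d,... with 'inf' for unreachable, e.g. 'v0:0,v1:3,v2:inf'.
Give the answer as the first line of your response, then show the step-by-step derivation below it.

v0:22,v1:inf,v2:23,v3:0,v4:inf,v5:41,v6:8,v7:inf,v8:9

step 1: dist = v0:inf,v1:inf,v2:inf,v3:0,v4:inf,v5:inf,v6:8,v7:inf,v8:inf
step 2: dist = v0:inf,v1:inf,v2:inf,v3:0,v4:inf,v5:inf,v6:8,v7:inf,v8:9
step 3: dist = v0:22,v1:inf,v2:23,v3:0,v4:inf,v5:inf,v6:8,v7:inf,v8:9
step 4: dist = v0:22,v1:inf,v2:23,v3:0,v4:inf,v5:41,v6:8,v7:inf,v8:9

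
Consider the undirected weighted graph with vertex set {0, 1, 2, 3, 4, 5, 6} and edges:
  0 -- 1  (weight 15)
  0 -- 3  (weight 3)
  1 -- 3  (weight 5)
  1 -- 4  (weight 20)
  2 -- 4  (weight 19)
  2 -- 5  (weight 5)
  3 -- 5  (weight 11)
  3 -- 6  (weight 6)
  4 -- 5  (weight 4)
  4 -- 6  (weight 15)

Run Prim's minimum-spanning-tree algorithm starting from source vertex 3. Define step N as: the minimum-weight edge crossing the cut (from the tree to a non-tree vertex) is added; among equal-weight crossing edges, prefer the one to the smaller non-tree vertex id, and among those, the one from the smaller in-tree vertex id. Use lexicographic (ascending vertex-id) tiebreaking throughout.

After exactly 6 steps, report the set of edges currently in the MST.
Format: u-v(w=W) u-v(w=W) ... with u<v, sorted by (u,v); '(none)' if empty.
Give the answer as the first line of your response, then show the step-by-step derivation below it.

0-3(w=3) 1-3(w=5) 2-5(w=5) 3-5(w=11) 3-6(w=6) 4-5(w=4)

step 1: add edge 0-3 (w=3); MST = {0-3(w=3)}
step 2: add edge 1-3 (w=5); MST = {0-3(w=3) 1-3(w=5)}
step 3: add edge 3-6 (w=6); MST = {0-3(w=3) 1-3(w=5) 3-6(w=6)}
step 4: add edge 3-5 (w=11); MST = {0-3(w=3) 1-3(w=5) 3-5(w=11) 3-6(w=6)}
step 5: add edge 4-5 (w=4); MST = {0-3(w=3) 1-3(w=5) 3-5(w=11) 3-6(w=6) 4-5(w=4)}
step 6: add edge 2-5 (w=5); MST = {0-3(w=3) 1-3(w=5) 2-5(w=5) 3-5(w=11) 3-6(w=6) 4-5(w=4)}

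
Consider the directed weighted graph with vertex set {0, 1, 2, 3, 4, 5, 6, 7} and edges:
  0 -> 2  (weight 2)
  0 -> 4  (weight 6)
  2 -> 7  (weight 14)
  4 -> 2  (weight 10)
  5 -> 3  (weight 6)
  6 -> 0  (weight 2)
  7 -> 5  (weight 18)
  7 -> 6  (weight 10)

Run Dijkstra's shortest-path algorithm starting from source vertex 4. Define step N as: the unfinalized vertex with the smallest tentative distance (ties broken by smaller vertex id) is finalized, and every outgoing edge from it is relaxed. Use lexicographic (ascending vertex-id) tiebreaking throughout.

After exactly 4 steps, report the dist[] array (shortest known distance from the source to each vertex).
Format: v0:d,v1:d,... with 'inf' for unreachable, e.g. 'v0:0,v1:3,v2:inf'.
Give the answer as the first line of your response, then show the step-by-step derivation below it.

v0:36,v1:inf,v2:10,v3:inf,v4:0,v5:42,v6:34,v7:24

step 1: dist = v0:inf,v1:inf,v2:10,v3:inf,v4:0,v5:inf,v6:inf,v7:inf
step 2: dist = v0:inf,v1:inf,v2:10,v3:inf,v4:0,v5:inf,v6:inf,v7:24
step 3: dist = v0:inf,v1:inf,v2:10,v3:inf,v4:0,v5:42,v6:34,v7:24
step 4: dist = v0:36,v1:inf,v2:10,v3:inf,v4:0,v5:42,v6:34,v7:24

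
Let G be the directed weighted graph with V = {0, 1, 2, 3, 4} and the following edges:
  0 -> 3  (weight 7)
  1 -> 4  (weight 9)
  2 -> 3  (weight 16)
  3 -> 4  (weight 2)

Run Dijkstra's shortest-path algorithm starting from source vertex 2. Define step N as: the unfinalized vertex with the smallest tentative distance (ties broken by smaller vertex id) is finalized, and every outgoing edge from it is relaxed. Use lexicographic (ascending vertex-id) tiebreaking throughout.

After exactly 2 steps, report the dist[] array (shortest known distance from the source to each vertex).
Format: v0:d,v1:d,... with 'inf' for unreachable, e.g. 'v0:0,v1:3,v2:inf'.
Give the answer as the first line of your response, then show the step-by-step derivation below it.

v0:inf,v1:inf,v2:0,v3:16,v4:18

step 1: dist = v0:inf,v1:inf,v2:0,v3:16,v4:inf
step 2: dist = v0:inf,v1:inf,v2:0,v3:16,v4:18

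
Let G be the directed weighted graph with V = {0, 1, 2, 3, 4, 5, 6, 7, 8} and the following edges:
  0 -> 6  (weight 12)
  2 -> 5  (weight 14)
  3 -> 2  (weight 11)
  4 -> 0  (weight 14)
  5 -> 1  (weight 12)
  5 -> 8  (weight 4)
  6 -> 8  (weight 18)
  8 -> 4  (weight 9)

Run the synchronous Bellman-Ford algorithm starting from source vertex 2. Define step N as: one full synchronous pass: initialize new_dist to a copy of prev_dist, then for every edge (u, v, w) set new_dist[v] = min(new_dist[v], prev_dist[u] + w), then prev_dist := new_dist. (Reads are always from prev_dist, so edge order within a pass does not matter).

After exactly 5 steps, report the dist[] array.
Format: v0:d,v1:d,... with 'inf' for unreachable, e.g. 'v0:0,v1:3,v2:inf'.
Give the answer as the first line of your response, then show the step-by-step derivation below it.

v0:41,v1:26,v2:0,v3:inf,v4:27,v5:14,v6:53,v7:inf,v8:18

step 1: dist = v0:inf,v1:inf,v2:0,v3:inf,v4:inf,v5:14,v6:inf,v7:inf,v8:inf
step 2: dist = v0:inf,v1:26,v2:0,v3:inf,v4:inf,v5:14,v6:inf,v7:inf,v8:18
step 3: dist = v0:inf,v1:26,v2:0,v3:inf,v4:27,v5:14,v6:inf,v7:inf,v8:18
step 4: dist = v0:41,v1:26,v2:0,v3:inf,v4:27,v5:14,v6:inf,v7:inf,v8:18
step 5: dist = v0:41,v1:26,v2:0,v3:inf,v4:27,v5:14,v6:53,v7:inf,v8:18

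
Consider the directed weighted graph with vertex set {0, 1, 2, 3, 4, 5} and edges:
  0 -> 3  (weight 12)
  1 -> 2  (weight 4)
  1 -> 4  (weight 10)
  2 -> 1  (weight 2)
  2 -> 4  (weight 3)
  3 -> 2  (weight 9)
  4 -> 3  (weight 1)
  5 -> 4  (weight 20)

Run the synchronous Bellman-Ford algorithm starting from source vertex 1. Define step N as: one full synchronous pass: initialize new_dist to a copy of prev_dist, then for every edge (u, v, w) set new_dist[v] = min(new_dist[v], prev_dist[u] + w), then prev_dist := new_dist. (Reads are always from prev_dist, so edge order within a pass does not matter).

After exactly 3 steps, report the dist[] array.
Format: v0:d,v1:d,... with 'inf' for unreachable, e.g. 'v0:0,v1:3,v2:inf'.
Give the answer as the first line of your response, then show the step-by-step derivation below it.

v0:inf,v1:0,v2:4,v3:8,v4:7,v5:inf

step 1: dist = v0:inf,v1:0,v2:4,v3:inf,v4:10,v5:inf
step 2: dist = v0:inf,v1:0,v2:4,v3:11,v4:7,v5:inf
step 3: dist = v0:inf,v1:0,v2:4,v3:8,v4:7,v5:inf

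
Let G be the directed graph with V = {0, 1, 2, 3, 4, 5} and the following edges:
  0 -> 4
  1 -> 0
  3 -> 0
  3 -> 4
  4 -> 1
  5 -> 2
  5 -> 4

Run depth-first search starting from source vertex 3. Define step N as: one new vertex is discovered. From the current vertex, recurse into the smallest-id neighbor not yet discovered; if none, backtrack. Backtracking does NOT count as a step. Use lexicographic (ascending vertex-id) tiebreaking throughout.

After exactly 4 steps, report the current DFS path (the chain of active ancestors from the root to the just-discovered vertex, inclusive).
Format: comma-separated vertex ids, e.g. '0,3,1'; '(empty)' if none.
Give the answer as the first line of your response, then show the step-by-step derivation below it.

3,0,4,1

step 1: discover 3; path=3; order=3
step 2: discover 0; path=3>0; order=3,0
step 3: discover 4; path=3>0>4; order=3,0,4
step 4: discover 1; path=3>0>4>1; order=3,0,4,1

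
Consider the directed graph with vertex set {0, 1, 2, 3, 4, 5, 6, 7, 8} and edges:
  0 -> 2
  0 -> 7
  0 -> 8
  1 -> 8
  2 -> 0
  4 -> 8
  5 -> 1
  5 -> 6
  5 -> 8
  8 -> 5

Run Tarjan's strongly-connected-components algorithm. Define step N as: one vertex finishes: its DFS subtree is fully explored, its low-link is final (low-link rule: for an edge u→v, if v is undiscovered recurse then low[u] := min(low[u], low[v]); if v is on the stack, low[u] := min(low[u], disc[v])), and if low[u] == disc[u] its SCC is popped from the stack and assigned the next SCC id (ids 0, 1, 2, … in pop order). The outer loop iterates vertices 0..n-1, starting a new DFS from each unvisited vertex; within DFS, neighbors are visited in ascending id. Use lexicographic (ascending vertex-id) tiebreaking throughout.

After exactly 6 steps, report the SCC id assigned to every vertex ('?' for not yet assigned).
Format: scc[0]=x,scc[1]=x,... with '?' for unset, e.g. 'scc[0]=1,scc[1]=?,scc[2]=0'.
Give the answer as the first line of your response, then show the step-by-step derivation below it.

scc[0]=?,scc[1]=2,scc[2]=?,scc[3]=?,scc[4]=?,scc[5]=2,scc[6]=1,scc[7]=0,scc[8]=2

step 1: low=(low[0]=0,low[1]=?,low[2]=0,low[3]=?,low[4]=?,low[5]=?,low[6]=?,low[7]=?,low[8]=?); scc=(scc[0]=?,scc[1]=?,scc[2]=?,scc[3]=?,scc[4]=?,scc[5]=?,scc[6]=?,scc[7]=?,scc[8]=?)
step 2: low=(low[0]=0,low[1]=?,low[2]=0,low[3]=?,low[4]=?,low[5]=?,low[6]=?,low[7]=2,low[8]=?); scc=(scc[0]=?,scc[1]=?,scc[2]=?,scc[3]=?,scc[4]=?,scc[5]=?,scc[6]=?,scc[7]=0,scc[8]=?)
step 3: low=(low[0]=0,low[1]=3,low[2]=0,low[3]=?,low[4]=?,low[5]=4,low[6]=?,low[7]=2,low[8]=3); scc=(scc[0]=?,scc[1]=?,scc[2]=?,scc[3]=?,scc[4]=?,scc[5]=?,scc[6]=?,scc[7]=0,scc[8]=?)
step 4: low=(low[0]=0,low[1]=3,low[2]=0,low[3]=?,low[4]=?,low[5]=3,low[6]=6,low[7]=2,low[8]=3); scc=(scc[0]=?,scc[1]=?,scc[2]=?,scc[3]=?,scc[4]=?,scc[5]=?,scc[6]=1,scc[7]=0,scc[8]=?)
step 5: low=(low[0]=0,low[1]=3,low[2]=0,low[3]=?,low[4]=?,low[5]=3,low[6]=6,low[7]=2,low[8]=3); scc=(scc[0]=?,scc[1]=?,scc[2]=?,scc[3]=?,scc[4]=?,scc[5]=?,scc[6]=1,scc[7]=0,scc[8]=?)
step 6: low=(low[0]=0,low[1]=3,low[2]=0,low[3]=?,low[4]=?,low[5]=3,low[6]=6,low[7]=2,low[8]=3); scc=(scc[0]=?,scc[1]=2,scc[2]=?,scc[3]=?,scc[4]=?,scc[5]=2,scc[6]=1,scc[7]=0,scc[8]=2)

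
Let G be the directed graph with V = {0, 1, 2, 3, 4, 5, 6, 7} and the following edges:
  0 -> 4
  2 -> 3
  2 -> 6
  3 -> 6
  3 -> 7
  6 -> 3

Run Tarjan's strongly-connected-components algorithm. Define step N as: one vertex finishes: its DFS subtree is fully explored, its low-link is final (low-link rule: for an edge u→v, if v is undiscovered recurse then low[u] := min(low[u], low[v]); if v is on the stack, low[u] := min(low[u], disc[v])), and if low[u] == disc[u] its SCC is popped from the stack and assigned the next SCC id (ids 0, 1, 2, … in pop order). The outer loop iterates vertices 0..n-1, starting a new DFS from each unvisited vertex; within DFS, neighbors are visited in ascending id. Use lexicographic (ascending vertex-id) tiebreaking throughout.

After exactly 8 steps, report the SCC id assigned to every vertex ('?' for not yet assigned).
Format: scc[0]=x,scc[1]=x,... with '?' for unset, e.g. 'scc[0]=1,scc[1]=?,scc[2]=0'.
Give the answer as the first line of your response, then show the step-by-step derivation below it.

scc[0]=1,scc[1]=2,scc[2]=5,scc[3]=4,scc[4]=0,scc[5]=6,scc[6]=4,scc[7]=3

step 1: low=(low[0]=0,low[1]=?,low[2]=?,low[3]=?,low[4]=1,low[5]=?,low[6]=?,low[7]=?); scc=(scc[0]=?,scc[1]=?,scc[2]=?,scc[3]=?,scc[4]=0,scc[5]=?,scc[6]=?,scc[7]=?)
step 2: low=(low[0]=0,low[1]=?,low[2]=?,low[3]=?,low[4]=1,low[5]=?,low[6]=?,low[7]=?); scc=(scc[0]=1,scc[1]=?,scc[2]=?,scc[3]=?,scc[4]=0,scc[5]=?,scc[6]=?,scc[7]=?)
step 3: low=(low[0]=0,low[1]=2,low[2]=?,low[3]=?,low[4]=1,low[5]=?,low[6]=?,low[7]=?); scc=(scc[0]=1,scc[1]=2,scc[2]=?,scc[3]=?,scc[4]=0,scc[5]=?,scc[6]=?,scc[7]=?)
step 4: low=(low[0]=0,low[1]=2,low[2]=3,low[3]=4,low[4]=1,low[5]=?,low[6]=4,low[7]=?); scc=(scc[0]=1,scc[1]=2,scc[2]=?,scc[3]=?,scc[4]=0,scc[5]=?,scc[6]=?,scc[7]=?)
step 5: low=(low[0]=0,low[1]=2,low[2]=3,low[3]=4,low[4]=1,low[5]=?,low[6]=4,low[7]=6); scc=(scc[0]=1,scc[1]=2,scc[2]=?,scc[3]=?,scc[4]=0,scc[5]=?,scc[6]=?,scc[7]=3)
step 6: low=(low[0]=0,low[1]=2,low[2]=3,low[3]=4,low[4]=1,low[5]=?,low[6]=4,low[7]=6); scc=(scc[0]=1,scc[1]=2,scc[2]=?,scc[3]=4,scc[4]=0,scc[5]=?,scc[6]=4,scc[7]=3)
step 7: low=(low[0]=0,low[1]=2,low[2]=3,low[3]=4,low[4]=1,low[5]=?,low[6]=4,low[7]=6); scc=(scc[0]=1,scc[1]=2,scc[2]=5,scc[3]=4,scc[4]=0,scc[5]=?,scc[6]=4,scc[7]=3)
step 8: low=(low[0]=0,low[1]=2,low[2]=3,low[3]=4,low[4]=1,low[5]=7,low[6]=4,low[7]=6); scc=(scc[0]=1,scc[1]=2,scc[2]=5,scc[3]=4,scc[4]=0,scc[5]=6,scc[6]=4,scc[7]=3)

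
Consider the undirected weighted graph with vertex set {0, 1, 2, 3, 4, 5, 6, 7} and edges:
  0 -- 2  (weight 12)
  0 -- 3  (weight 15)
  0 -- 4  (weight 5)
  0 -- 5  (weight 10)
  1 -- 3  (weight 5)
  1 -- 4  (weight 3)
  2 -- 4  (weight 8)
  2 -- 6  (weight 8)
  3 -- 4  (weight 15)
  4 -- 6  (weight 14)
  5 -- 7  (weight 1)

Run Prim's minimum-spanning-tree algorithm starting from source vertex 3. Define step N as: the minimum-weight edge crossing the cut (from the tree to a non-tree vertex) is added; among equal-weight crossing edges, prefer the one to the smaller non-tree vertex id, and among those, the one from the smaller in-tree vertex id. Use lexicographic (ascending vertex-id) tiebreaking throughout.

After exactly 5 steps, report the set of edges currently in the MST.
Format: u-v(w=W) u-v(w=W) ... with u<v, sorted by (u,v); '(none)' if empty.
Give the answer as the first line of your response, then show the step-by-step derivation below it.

0-4(w=5) 1-3(w=5) 1-4(w=3) 2-4(w=8) 2-6(w=8)

step 1: add edge 1-3 (w=5); MST = {1-3(w=5)}
step 2: add edge 1-4 (w=3); MST = {1-3(w=5) 1-4(w=3)}
step 3: add edge 0-4 (w=5); MST = {0-4(w=5) 1-3(w=5) 1-4(w=3)}
step 4: add edge 2-4 (w=8); MST = {0-4(w=5) 1-3(w=5) 1-4(w=3) 2-4(w=8)}
step 5: add edge 2-6 (w=8); MST = {0-4(w=5) 1-3(w=5) 1-4(w=3) 2-4(w=8) 2-6(w=8)}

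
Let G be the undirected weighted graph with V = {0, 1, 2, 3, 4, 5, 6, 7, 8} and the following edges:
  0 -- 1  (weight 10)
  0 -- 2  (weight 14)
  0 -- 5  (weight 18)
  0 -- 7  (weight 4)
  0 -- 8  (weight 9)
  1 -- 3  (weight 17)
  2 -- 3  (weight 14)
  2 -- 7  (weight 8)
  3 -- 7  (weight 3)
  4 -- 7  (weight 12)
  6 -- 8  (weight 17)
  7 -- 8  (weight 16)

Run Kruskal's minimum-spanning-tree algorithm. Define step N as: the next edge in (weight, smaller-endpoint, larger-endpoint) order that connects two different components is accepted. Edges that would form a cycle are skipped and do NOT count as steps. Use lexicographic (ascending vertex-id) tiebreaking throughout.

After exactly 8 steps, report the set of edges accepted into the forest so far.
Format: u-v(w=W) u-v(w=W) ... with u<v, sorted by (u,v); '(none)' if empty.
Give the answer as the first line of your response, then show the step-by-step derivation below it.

0-1(w=10) 0-5(w=18) 0-7(w=4) 0-8(w=9) 2-7(w=8) 3-7(w=3) 4-7(w=12) 6-8(w=17)

step 1: add edge 3-7 (w=3); MST = {3-7(w=3)}
step 2: add edge 0-7 (w=4); MST = {0-7(w=4) 3-7(w=3)}
step 3: add edge 2-7 (w=8); MST = {0-7(w=4) 2-7(w=8) 3-7(w=3)}
step 4: add edge 0-8 (w=9); MST = {0-7(w=4) 0-8(w=9) 2-7(w=8) 3-7(w=3)}
step 5: add edge 0-1 (w=10); MST = {0-1(w=10) 0-7(w=4) 0-8(w=9) 2-7(w=8) 3-7(w=3)}
step 6: add edge 4-7 (w=12); MST = {0-1(w=10) 0-7(w=4) 0-8(w=9) 2-7(w=8) 3-7(w=3) 4-7(w=12)}
step 7: add edge 6-8 (w=17); MST = {0-1(w=10) 0-7(w=4) 0-8(w=9) 2-7(w=8) 3-7(w=3) 4-7(w=12) 6-8(w=17)}
step 8: add edge 0-5 (w=18); MST = {0-1(w=10) 0-5(w=18) 0-7(w=4) 0-8(w=9) 2-7(w=8) 3-7(w=3) 4-7(w=12) 6-8(w=17)}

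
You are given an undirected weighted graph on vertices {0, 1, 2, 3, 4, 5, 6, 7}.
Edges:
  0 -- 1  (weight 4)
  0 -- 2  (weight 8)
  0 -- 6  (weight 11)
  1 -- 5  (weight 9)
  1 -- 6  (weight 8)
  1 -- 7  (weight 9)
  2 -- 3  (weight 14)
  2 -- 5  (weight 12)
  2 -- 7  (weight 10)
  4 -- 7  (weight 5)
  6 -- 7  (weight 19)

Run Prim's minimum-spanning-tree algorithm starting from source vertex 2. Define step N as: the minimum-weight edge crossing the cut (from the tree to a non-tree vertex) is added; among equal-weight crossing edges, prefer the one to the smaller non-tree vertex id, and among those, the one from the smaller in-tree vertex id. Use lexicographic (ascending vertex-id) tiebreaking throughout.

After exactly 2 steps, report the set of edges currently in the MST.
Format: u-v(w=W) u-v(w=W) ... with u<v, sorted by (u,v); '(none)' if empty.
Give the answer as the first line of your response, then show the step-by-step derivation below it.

0-1(w=4) 0-2(w=8)

step 1: add edge 0-2 (w=8); MST = {0-2(w=8)}
step 2: add edge 0-1 (w=4); MST = {0-1(w=4) 0-2(w=8)}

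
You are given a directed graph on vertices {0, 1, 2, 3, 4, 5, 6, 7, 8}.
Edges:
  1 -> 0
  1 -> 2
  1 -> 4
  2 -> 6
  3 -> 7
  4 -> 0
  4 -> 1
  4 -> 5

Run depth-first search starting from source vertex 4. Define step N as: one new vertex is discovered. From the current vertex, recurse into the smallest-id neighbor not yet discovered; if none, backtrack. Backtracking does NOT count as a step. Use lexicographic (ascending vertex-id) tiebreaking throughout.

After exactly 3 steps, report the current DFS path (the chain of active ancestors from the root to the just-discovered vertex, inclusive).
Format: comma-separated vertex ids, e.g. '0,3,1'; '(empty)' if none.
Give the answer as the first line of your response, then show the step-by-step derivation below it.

4,1

step 1: discover 4; path=4; order=4
step 2: discover 0; path=4>0; order=4,0
step 3: discover 1; path=4>1; order=4,0,1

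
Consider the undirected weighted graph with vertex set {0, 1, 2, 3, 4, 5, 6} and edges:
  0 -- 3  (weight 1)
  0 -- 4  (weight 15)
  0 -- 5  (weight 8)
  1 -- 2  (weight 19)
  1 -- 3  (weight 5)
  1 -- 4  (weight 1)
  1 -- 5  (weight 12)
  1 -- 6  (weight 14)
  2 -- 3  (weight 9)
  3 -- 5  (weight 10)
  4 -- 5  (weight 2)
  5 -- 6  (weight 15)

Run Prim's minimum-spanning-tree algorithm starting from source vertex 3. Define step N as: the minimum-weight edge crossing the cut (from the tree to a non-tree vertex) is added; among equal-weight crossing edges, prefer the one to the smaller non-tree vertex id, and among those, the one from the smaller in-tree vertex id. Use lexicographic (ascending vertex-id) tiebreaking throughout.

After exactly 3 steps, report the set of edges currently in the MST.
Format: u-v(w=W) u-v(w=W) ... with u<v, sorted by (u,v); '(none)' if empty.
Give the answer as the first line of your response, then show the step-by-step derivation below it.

0-3(w=1) 1-3(w=5) 1-4(w=1)

step 1: add edge 0-3 (w=1); MST = {0-3(w=1)}
step 2: add edge 1-3 (w=5); MST = {0-3(w=1) 1-3(w=5)}
step 3: add edge 1-4 (w=1); MST = {0-3(w=1) 1-3(w=5) 1-4(w=1)}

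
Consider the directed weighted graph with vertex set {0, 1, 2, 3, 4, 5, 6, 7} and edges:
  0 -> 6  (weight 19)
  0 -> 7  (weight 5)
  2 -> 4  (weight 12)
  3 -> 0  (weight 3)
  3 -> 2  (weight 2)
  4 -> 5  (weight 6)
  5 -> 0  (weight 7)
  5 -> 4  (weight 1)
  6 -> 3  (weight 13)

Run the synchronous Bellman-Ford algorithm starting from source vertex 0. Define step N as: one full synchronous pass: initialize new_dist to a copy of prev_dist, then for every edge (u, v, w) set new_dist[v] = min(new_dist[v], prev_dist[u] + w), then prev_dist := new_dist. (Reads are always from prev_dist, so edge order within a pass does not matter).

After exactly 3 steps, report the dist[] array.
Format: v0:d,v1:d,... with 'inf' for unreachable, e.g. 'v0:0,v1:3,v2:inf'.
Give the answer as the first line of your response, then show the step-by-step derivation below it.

v0:0,v1:inf,v2:34,v3:32,v4:inf,v5:inf,v6:19,v7:5

step 1: dist = v0:0,v1:inf,v2:inf,v3:inf,v4:inf,v5:inf,v6:19,v7:5
step 2: dist = v0:0,v1:inf,v2:inf,v3:32,v4:inf,v5:inf,v6:19,v7:5
step 3: dist = v0:0,v1:inf,v2:34,v3:32,v4:inf,v5:inf,v6:19,v7:5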